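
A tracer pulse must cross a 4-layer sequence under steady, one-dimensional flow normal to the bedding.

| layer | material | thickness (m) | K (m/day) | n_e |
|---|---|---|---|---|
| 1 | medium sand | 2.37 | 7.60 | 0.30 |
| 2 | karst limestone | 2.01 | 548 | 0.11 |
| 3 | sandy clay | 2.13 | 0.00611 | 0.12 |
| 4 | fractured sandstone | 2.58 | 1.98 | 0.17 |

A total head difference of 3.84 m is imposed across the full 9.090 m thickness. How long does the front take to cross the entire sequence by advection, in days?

148

With flow normal to the layers, continuity requires the same specific discharge q through every layer.
Σ(b_i/K_i) = 2.37/7.60 + 2.01/548 + 2.13/0.00611 + 2.58/1.98 = 350.2 d.
q = Δh / Σ(b_i/K_i) = 3.84 / 350.2 = 0.01096 m/day.
In each layer the seepage velocity is v_i = q/n_i, so the layer transit time is t_i = b_i·n_i / q:
  layer 1 (medium sand): t_1 = 2.37 × 0.30 / 0.01096 = 64.85 d
  layer 2 (karst limestone): t_2 = 2.01 × 0.11 / 0.01096 = 20.17 d
  layer 3 (sandy clay): t_3 = 2.13 × 0.12 / 0.01096 = 23.31 d
  layer 4 (fractured sandstone): t_4 = 2.58 × 0.17 / 0.01096 = 40.00 d
Total t = Σ t_i = 148.3 days.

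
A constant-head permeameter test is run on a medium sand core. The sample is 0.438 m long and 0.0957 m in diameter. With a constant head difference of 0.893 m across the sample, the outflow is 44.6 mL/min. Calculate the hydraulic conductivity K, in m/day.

4.38

Cross-sectional area A = π·(d/2)² = π × (0.0957/2)² = 0.007193 m².
Convert discharge: 44.6 mL/min = 7.433e-07 m³/s.
Darcy's law rearranged: K = Q·L / (A·Δh) = 7.433e-07 × 0.438 / (0.007193 × 0.893) = 5.069e-05 m/s = 4.379 m/day.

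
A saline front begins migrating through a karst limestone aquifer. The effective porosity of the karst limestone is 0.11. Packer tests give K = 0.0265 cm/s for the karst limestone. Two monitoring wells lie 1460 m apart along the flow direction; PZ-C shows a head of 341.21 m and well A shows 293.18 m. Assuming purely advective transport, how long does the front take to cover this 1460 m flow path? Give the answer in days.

Convert K: 0.0265 cm/s × 864 = 22.90 m/day.
Hydraulic gradient i = (341.21 − 293.18) / 1460 = 48.03 / 1460 = 0.03290.
Darcy flux q = K · i = 22.90 × 0.03290 = 0.7532 m/day.
Seepage velocity v = q / n_e = 0.7532 / 0.11 = 6.847 m/day.
Travel time t = L / v = 1460 / 6.847 = 213.2 days.

213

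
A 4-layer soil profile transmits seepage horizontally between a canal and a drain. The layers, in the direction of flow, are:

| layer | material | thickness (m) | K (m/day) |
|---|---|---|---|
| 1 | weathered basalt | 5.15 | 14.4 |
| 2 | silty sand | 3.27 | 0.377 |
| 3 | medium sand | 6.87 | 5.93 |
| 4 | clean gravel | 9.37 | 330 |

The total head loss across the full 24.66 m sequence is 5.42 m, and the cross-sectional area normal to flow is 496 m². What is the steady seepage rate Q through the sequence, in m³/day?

Flow is perpendicular to layering, so the layers act in series and the equivalent K is the thickness-weighted harmonic mean.
Total thickness L = 5.15 + 3.27 + 6.87 + 9.37 = 24.66 m.
Σ(b_i/K_i) = 5.15/14.4 + 3.27/0.377 + 6.87/5.93 + 9.37/330 = 10.22 d.
K_eq = L / Σ(b_i/K_i) = 24.66 / 10.22 = 2.413 m/day.
Q = K_eq · A · (Δh/L) = 2.413 × 496 × (5.42/24.66) = 263.1 m³/day.

263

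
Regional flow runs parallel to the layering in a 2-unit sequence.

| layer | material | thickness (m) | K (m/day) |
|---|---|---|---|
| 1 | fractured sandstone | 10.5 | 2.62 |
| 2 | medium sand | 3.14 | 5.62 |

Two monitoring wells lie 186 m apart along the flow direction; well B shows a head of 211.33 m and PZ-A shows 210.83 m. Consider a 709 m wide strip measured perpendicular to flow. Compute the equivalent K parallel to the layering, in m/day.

Flow is parallel to layering, so each bed carries its own Darcy discharge and the transmissivities add.
Σ(K_i·b_i) = 2.62×10.5 + 5.62×3.14 = 45.16 m²/day.
Total thickness b = 13.64 m, so K_eq = Σ(K_i·b_i)/b = 3.311 m/day.

3.31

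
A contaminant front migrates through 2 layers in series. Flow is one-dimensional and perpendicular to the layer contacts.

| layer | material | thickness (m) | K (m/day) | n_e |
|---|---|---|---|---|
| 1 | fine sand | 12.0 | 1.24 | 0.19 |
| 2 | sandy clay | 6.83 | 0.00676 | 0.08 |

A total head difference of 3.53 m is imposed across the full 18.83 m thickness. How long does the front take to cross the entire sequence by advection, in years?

2.24

With flow normal to the layers, continuity requires the same specific discharge q through every layer.
Σ(b_i/K_i) = 12.0/1.24 + 6.83/0.00676 = 1020 d.
q = Δh / Σ(b_i/K_i) = 3.53 / 1020 = 0.003461 m/day.
In each layer the seepage velocity is v_i = q/n_i, so the layer transit time is t_i = b_i·n_i / q:
  layer 1 (fine sand): t_1 = 12.0 × 0.19 / 0.003461 = 658.8 d
  layer 2 (sandy clay): t_2 = 6.83 × 0.08 / 0.003461 = 157.9 d
Total t = Σ t_i = 816.7 days = 2.236 years.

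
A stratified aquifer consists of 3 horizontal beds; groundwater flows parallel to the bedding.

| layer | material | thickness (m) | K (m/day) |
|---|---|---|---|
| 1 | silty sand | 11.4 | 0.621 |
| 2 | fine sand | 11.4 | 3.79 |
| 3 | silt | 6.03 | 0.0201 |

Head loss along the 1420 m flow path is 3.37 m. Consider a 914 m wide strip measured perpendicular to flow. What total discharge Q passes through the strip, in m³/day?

Flow is parallel to layering, so each bed carries its own Darcy discharge and the transmissivities add.
Σ(K_i·b_i) = 0.621×11.4 + 3.79×11.4 + 0.0201×6.03 = 50.41 m²/day.
Hydraulic gradient i = Δh / L = 3.37 / 1420 = 0.002373.
Q = Σ(K_i·b_i) · W · i = 50.41 × 914 × 0.002373 = 109.3 m³/day.

109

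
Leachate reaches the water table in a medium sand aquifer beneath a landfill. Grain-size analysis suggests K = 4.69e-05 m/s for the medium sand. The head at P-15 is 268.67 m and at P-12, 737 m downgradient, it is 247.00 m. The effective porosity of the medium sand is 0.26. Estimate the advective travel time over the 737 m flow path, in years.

4.40

Convert K: 4.69e-05 m/s × 86400 = 4.052 m/day.
Hydraulic gradient i = (268.67 − 247.00) / 737 = 21.67 / 737 = 0.02940.
Darcy flux q = K · i = 4.052 × 0.02940 = 0.1191 m/day.
Seepage velocity v = q / n_e = 0.1191 / 0.26 = 0.4583 m/day.
Travel time t = L / v = 737 / 0.4583 = 1608 days = 4.403 years.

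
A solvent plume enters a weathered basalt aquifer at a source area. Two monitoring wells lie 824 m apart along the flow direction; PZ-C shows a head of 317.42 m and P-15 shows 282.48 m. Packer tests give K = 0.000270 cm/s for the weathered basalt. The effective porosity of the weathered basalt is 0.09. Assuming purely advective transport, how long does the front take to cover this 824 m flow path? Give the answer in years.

20.5

Convert K: 0.000270 cm/s × 864 = 0.2333 m/day.
Hydraulic gradient i = (317.42 − 282.48) / 824 = 34.94 / 824 = 0.04240.
Darcy flux q = K · i = 0.2333 × 0.04240 = 0.009892 m/day.
Seepage velocity v = q / n_e = 0.009892 / 0.09 = 0.1099 m/day.
Travel time t = L / v = 824 / 0.1099 = 7497 days = 20.53 years.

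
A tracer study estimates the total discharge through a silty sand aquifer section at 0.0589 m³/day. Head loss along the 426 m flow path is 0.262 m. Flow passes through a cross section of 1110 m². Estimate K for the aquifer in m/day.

0.0863

Hydraulic gradient i = Δh / L = 0.262 / 426 = 0.0006150.
From Q = K·A·i, K = Q / (A·i) = 0.0589 / (1110 × 0.0006150) = 0.08628 m/day.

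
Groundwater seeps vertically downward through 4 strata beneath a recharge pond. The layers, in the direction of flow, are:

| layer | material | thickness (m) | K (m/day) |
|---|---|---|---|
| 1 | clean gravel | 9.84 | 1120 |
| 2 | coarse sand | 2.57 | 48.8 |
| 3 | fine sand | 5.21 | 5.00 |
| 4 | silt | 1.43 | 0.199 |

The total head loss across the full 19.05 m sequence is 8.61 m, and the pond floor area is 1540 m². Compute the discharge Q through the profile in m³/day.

1600

Flow is perpendicular to layering, so the layers act in series and the equivalent K is the thickness-weighted harmonic mean.
Total thickness L = 9.84 + 2.57 + 5.21 + 1.43 = 19.05 m.
Σ(b_i/K_i) = 9.84/1120 + 2.57/48.8 + 5.21/5.00 + 1.43/0.199 = 8.289 d.
K_eq = L / Σ(b_i/K_i) = 19.05 / 8.289 = 2.298 m/day.
Q = K_eq · A · (Δh/L) = 2.298 × 1540 × (8.61/19.05) = 1600 m³/day.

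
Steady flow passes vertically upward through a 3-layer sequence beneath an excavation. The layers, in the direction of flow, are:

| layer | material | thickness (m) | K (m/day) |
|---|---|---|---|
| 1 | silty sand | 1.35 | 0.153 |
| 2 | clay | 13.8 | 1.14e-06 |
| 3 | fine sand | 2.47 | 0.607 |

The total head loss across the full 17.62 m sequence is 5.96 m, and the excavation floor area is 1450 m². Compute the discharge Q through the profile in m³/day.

Flow is perpendicular to layering, so the layers act in series and the equivalent K is the thickness-weighted harmonic mean.
Total thickness L = 1.35 + 13.8 + 2.47 = 17.62 m.
Σ(b_i/K_i) = 1.35/0.153 + 13.8/1.14e-06 + 2.47/0.607 = 1.211e+07 d.
K_eq = L / Σ(b_i/K_i) = 17.62 / 1.211e+07 = 1.456e-06 m/day.
Q = K_eq · A · (Δh/L) = 1.456e-06 × 1450 × (5.96/17.62) = 0.0007139 m³/day.

0.000714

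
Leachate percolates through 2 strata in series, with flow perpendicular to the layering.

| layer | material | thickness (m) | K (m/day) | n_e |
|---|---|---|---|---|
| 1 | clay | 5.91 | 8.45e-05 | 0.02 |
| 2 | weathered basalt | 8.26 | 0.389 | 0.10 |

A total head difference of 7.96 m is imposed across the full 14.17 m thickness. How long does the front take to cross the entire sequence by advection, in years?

With flow normal to the layers, continuity requires the same specific discharge q through every layer.
Σ(b_i/K_i) = 5.91/8.45e-05 + 8.26/0.389 = 69962 d.
q = Δh / Σ(b_i/K_i) = 7.96 / 69962 = 0.0001138 m/day.
In each layer the seepage velocity is v_i = q/n_i, so the layer transit time is t_i = b_i·n_i / q:
  layer 1 (clay): t_1 = 5.91 × 0.02 / 0.0001138 = 1039 d
  layer 2 (weathered basalt): t_2 = 8.26 × 0.10 / 0.0001138 = 7260 d
Total t = Σ t_i = 8299 days = 22.72 years.

22.7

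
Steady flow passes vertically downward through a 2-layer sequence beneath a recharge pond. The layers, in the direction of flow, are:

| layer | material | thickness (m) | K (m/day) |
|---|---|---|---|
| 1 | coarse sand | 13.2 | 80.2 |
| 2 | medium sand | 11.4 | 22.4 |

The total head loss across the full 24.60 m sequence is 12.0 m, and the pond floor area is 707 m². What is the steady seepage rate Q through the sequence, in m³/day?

Flow is perpendicular to layering, so the layers act in series and the equivalent K is the thickness-weighted harmonic mean.
Total thickness L = 13.2 + 11.4 = 24.60 m.
Σ(b_i/K_i) = 13.2/80.2 + 11.4/22.4 = 0.6735 d.
K_eq = L / Σ(b_i/K_i) = 24.60 / 0.6735 = 36.52 m/day.
Q = K_eq · A · (Δh/L) = 36.52 × 707 × (12.0/24.60) = 12597 m³/day.

12600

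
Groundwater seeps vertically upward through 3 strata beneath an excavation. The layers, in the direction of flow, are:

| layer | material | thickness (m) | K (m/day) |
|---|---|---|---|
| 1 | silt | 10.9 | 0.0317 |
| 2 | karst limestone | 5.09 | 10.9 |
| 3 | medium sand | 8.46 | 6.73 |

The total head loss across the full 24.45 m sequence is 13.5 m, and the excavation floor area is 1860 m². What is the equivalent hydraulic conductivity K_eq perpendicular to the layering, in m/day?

0.0708

Flow is perpendicular to layering, so the layers act in series and the equivalent K is the thickness-weighted harmonic mean.
Total thickness L = 10.9 + 5.09 + 8.46 = 24.45 m.
Σ(b_i/K_i) = 10.9/0.0317 + 5.09/10.9 + 8.46/6.73 = 345.6 d.
K_eq = L / Σ(b_i/K_i) = 24.45 / 345.6 = 0.07075 m/day.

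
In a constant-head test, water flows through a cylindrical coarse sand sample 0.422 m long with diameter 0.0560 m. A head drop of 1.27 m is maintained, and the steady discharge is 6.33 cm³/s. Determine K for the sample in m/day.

Cross-sectional area A = π·(d/2)² = π × (0.0560/2)² = 0.002463 m².
Convert discharge: 6.33 cm³/s = 6.330e-06 m³/s.
Darcy's law rearranged: K = Q·L / (A·Δh) = 6.330e-06 × 0.422 / (0.002463 × 1.27) = 0.0008540 m/s = 73.78 m/day.

73.8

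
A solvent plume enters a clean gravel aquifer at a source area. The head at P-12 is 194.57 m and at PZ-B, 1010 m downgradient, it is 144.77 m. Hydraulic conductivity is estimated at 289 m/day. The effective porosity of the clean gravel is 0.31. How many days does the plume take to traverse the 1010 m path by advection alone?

Hydraulic gradient i = (194.57 − 144.77) / 1010 = 49.8 / 1010 = 0.04931.
Darcy flux q = K · i = 289.0 × 0.04931 = 14.25 m/day.
Seepage velocity v = q / n_e = 14.25 / 0.31 = 45.97 m/day.
Travel time t = L / v = 1010 / 45.97 = 21.97 days.

22.0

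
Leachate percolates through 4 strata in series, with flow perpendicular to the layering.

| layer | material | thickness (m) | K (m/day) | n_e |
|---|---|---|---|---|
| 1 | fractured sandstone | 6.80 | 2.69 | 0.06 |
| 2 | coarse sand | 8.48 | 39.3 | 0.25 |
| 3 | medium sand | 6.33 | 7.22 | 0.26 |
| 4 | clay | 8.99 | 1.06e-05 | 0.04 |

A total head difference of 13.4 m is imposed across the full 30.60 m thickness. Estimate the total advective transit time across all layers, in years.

With flow normal to the layers, continuity requires the same specific discharge q through every layer.
Σ(b_i/K_i) = 6.80/2.69 + 8.48/39.3 + 6.33/7.22 + 8.99/1.06e-05 = 8.481e+05 d.
q = Δh / Σ(b_i/K_i) = 13.4 / 8.481e+05 = 1.580e-05 m/day.
In each layer the seepage velocity is v_i = q/n_i, so the layer transit time is t_i = b_i·n_i / q:
  layer 1 (fractured sandstone): t_1 = 6.80 × 0.06 / 1.580e-05 = 25823 d
  layer 2 (coarse sand): t_2 = 8.48 × 0.25 / 1.580e-05 = 1.342e+05 d
  layer 3 (medium sand): t_3 = 6.33 × 0.26 / 1.580e-05 = 1.042e+05 d
  layer 4 (clay): t_4 = 8.99 × 0.04 / 1.580e-05 = 22760 d
Total t = Σ t_i = 2.869e+05 days = 785.6 years.

786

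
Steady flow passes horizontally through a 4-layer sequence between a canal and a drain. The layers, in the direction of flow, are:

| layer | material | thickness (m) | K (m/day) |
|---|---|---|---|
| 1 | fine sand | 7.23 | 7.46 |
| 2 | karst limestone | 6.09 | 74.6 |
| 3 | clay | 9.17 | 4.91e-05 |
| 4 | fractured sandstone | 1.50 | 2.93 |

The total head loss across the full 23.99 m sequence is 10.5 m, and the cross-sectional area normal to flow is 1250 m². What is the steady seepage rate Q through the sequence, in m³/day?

0.0703

Flow is perpendicular to layering, so the layers act in series and the equivalent K is the thickness-weighted harmonic mean.
Total thickness L = 7.23 + 6.09 + 9.17 + 1.50 = 23.99 m.
Σ(b_i/K_i) = 7.23/7.46 + 6.09/74.6 + 9.17/4.91e-05 + 1.50/2.93 = 1.868e+05 d.
K_eq = L / Σ(b_i/K_i) = 23.99 / 1.868e+05 = 0.0001285 m/day.
Q = K_eq · A · (Δh/L) = 0.0001285 × 1250 × (10.5/23.99) = 0.07028 m³/day.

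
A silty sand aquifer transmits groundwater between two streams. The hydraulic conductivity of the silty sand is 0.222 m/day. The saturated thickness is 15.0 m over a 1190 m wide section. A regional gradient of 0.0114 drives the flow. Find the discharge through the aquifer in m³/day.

Cross-sectional area A = 1190 × 15.0 = 17850 m².
Hydraulic gradient i = 0.0114.
Darcy's law: Q = K · A · i = 0.2220 × 17850 × 0.01140 = 45.17 m³/day.

45.2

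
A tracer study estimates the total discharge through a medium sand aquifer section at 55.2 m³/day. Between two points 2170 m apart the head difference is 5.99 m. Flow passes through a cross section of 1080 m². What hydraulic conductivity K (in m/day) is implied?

Hydraulic gradient i = Δh / L = 5.99 / 2170 = 0.002760.
From Q = K·A·i, K = Q / (A·i) = 55.2 / (1080 × 0.002760) = 18.52 m/day.

18.5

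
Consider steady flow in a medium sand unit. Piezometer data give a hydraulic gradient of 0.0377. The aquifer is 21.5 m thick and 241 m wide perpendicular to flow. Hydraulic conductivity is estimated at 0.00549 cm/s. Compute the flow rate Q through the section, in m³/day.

Convert K: 0.00549 cm/s × 864 = 4.743 m/day.
Cross-sectional area A = 241 × 21.5 = 5182 m².
Hydraulic gradient i = 0.0377.
Darcy's law: Q = K · A · i = 4.743 × 5182 × 0.03770 = 926.6 m³/day.

927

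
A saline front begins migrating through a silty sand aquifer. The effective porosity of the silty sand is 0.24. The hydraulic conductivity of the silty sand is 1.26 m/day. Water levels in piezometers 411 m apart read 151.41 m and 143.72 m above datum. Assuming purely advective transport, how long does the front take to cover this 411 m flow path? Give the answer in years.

Hydraulic gradient i = (151.41 − 143.72) / 411 = 7.69 / 411 = 0.01871.
Darcy flux q = K · i = 1.260 × 0.01871 = 0.02358 m/day.
Seepage velocity v = q / n_e = 0.02358 / 0.24 = 0.09823 m/day.
Travel time t = L / v = 411 / 0.09823 = 4184 days = 11.46 years.

11.5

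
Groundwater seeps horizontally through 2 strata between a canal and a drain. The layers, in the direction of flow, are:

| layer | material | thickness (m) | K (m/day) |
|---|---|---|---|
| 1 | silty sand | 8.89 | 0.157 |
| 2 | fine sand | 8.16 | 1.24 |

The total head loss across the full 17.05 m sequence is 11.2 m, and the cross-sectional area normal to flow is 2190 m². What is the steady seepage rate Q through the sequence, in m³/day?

Flow is perpendicular to layering, so the layers act in series and the equivalent K is the thickness-weighted harmonic mean.
Total thickness L = 8.89 + 8.16 = 17.05 m.
Σ(b_i/K_i) = 8.89/0.157 + 8.16/1.24 = 63.20 d.
K_eq = L / Σ(b_i/K_i) = 17.05 / 63.20 = 0.2698 m/day.
Q = K_eq · A · (Δh/L) = 0.2698 × 2190 × (11.2/17.05) = 388.1 m³/day.

388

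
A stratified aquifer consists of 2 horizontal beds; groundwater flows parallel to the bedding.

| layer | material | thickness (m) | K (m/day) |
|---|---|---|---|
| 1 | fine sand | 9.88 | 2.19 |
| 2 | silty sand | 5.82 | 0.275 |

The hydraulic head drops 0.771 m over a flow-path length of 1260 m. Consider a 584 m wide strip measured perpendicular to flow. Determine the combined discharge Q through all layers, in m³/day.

Flow is parallel to layering, so each bed carries its own Darcy discharge and the transmissivities add.
Σ(K_i·b_i) = 2.19×9.88 + 0.275×5.82 = 23.24 m²/day.
Hydraulic gradient i = Δh / L = 0.771 / 1260 = 0.0006119.
Q = Σ(K_i·b_i) · W · i = 23.24 × 584 × 0.0006119 = 8.304 m³/day.

8.30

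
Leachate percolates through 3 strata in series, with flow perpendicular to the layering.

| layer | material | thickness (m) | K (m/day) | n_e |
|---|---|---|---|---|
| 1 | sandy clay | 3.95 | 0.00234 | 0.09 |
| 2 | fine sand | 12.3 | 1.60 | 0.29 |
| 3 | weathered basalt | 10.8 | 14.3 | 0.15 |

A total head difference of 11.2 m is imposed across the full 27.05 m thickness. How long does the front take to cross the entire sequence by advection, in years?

2.30

With flow normal to the layers, continuity requires the same specific discharge q through every layer.
Σ(b_i/K_i) = 3.95/0.00234 + 12.3/1.60 + 10.8/14.3 = 1696 d.
q = Δh / Σ(b_i/K_i) = 11.2 / 1696 = 0.006602 m/day.
In each layer the seepage velocity is v_i = q/n_i, so the layer transit time is t_i = b_i·n_i / q:
  layer 1 (sandy clay): t_1 = 3.95 × 0.09 / 0.006602 = 53.85 d
  layer 2 (fine sand): t_2 = 12.3 × 0.29 / 0.006602 = 540.3 d
  layer 3 (weathered basalt): t_3 = 10.8 × 0.15 / 0.006602 = 245.4 d
Total t = Σ t_i = 839.5 days = 2.299 years.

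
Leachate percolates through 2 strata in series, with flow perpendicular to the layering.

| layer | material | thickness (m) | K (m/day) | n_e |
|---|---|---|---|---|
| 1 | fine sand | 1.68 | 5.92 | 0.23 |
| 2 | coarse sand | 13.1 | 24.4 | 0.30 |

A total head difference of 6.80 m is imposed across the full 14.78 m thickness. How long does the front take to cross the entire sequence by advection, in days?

0.521

With flow normal to the layers, continuity requires the same specific discharge q through every layer.
Σ(b_i/K_i) = 1.68/5.92 + 13.1/24.4 = 0.8207 d.
q = Δh / Σ(b_i/K_i) = 6.80 / 0.8207 = 8.286 m/day.
In each layer the seepage velocity is v_i = q/n_i, so the layer transit time is t_i = b_i·n_i / q:
  layer 1 (fine sand): t_1 = 1.68 × 0.23 / 8.286 = 0.04663 d
  layer 2 (coarse sand): t_2 = 13.1 × 0.30 / 8.286 = 0.4743 d
Total t = Σ t_i = 0.5209 days.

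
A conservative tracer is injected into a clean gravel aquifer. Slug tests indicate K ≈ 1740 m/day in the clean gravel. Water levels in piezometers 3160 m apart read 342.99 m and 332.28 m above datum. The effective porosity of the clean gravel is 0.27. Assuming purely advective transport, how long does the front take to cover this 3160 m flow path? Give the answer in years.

Hydraulic gradient i = (342.99 − 332.28) / 3160 = 10.71 / 3160 = 0.003389.
Darcy flux q = K · i = 1740 × 0.003389 = 5.897 m/day.
Seepage velocity v = q / n_e = 5.897 / 0.27 = 21.84 m/day.
Travel time t = L / v = 3160 / 21.84 = 144.7 days = 0.3961 years.

0.396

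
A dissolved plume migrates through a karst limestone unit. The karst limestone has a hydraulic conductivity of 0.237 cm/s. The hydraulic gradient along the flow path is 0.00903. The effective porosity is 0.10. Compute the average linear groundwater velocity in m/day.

18.5

Convert K: 0.237 cm/s × 864 = 204.8 m/day.
Hydraulic gradient i = 0.00903.
Darcy flux q = K · i = 204.8 × 0.009030 = 1.849 m/day.
Seepage velocity v = q / n_e = 1.849 / 0.10 = 18.49 m/day.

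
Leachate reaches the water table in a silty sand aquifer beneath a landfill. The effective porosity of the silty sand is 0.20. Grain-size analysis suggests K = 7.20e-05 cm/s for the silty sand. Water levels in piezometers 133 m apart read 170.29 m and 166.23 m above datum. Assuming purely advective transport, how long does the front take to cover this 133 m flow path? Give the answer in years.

38.4

Convert K: 7.20e-05 cm/s × 864 = 0.06221 m/day.
Hydraulic gradient i = (170.29 − 166.23) / 133 = 4.06 / 133 = 0.03053.
Darcy flux q = K · i = 0.06221 × 0.03053 = 0.001899 m/day.
Seepage velocity v = q / n_e = 0.001899 / 0.20 = 0.009495 m/day.
Travel time t = L / v = 133 / 0.009495 = 14008 days = 38.35 years.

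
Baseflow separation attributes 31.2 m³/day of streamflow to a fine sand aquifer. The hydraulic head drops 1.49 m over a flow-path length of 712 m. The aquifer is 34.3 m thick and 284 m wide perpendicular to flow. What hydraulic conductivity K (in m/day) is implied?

Cross-sectional area A = 284 × 34.3 = 9741 m².
Hydraulic gradient i = Δh / L = 1.49 / 712 = 0.002093.
From Q = K·A·i, K = Q / (A·i) = 31.2 / (9741 × 0.002093) = 1.531 m/day.

1.53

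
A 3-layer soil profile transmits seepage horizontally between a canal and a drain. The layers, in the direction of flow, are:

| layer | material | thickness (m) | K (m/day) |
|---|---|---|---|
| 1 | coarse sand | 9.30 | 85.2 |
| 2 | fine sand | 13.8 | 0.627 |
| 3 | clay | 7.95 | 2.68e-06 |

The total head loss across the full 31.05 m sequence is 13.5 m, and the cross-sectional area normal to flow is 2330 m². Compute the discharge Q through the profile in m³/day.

Flow is perpendicular to layering, so the layers act in series and the equivalent K is the thickness-weighted harmonic mean.
Total thickness L = 9.30 + 13.8 + 7.95 = 31.05 m.
Σ(b_i/K_i) = 9.30/85.2 + 13.8/0.627 + 7.95/2.68e-06 = 2.966e+06 d.
K_eq = L / Σ(b_i/K_i) = 31.05 / 2.966e+06 = 1.047e-05 m/day.
Q = K_eq · A · (Δh/L) = 1.047e-05 × 2330 × (13.5/31.05) = 0.01060 m³/day.

0.0106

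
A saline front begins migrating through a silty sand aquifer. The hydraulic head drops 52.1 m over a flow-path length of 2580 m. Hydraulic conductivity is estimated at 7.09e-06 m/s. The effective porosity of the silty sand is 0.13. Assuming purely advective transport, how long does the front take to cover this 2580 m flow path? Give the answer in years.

Convert K: 7.09e-06 m/s × 86400 = 0.6126 m/day.
Hydraulic gradient i = Δh / L = 52.1 / 2580 = 0.02019.
Darcy flux q = K · i = 0.6126 × 0.02019 = 0.01237 m/day.
Seepage velocity v = q / n_e = 0.01237 / 0.13 = 0.09516 m/day.
Travel time t = L / v = 2580 / 0.09516 = 27113 days = 74.23 years.

74.2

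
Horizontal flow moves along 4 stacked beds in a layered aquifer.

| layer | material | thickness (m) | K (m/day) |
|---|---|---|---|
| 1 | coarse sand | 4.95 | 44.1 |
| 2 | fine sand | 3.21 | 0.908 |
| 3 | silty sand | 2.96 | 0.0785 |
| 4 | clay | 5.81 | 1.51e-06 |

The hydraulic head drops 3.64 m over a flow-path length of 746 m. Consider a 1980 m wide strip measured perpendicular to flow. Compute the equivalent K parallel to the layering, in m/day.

Flow is parallel to layering, so each bed carries its own Darcy discharge and the transmissivities add.
Σ(K_i·b_i) = 44.1×4.95 + 0.908×3.21 + 0.0785×2.96 + 1.51e-06×5.81 = 221.4 m²/day.
Total thickness b = 16.93 m, so K_eq = Σ(K_i·b_i)/b = 13.08 m/day.

13.1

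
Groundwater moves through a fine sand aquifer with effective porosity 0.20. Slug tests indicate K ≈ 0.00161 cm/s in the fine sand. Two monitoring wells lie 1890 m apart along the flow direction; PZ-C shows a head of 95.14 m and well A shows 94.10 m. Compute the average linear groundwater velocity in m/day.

Convert K: 0.00161 cm/s × 864 = 1.391 m/day.
Hydraulic gradient i = (95.14 − 94.10) / 1890 = 1.04 / 1890 = 0.0005503.
Darcy flux q = K · i = 1.391 × 0.0005503 = 0.0007654 m/day.
Seepage velocity v = q / n_e = 0.0007654 / 0.20 = 0.003827 m/day.

0.00383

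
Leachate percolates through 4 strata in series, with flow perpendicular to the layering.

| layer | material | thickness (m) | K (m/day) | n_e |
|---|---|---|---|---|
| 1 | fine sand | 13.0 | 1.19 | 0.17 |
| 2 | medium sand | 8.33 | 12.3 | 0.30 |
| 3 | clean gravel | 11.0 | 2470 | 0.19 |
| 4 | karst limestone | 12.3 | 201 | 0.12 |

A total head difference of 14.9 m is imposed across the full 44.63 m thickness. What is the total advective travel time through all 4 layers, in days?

6.48

With flow normal to the layers, continuity requires the same specific discharge q through every layer.
Σ(b_i/K_i) = 13.0/1.19 + 8.33/12.3 + 11.0/2470 + 12.3/201 = 11.67 d.
q = Δh / Σ(b_i/K_i) = 14.9 / 11.67 = 1.277 m/day.
In each layer the seepage velocity is v_i = q/n_i, so the layer transit time is t_i = b_i·n_i / q:
  layer 1 (fine sand): t_1 = 13.0 × 0.17 / 1.277 = 1.731 d
  layer 2 (medium sand): t_2 = 8.33 × 0.30 / 1.277 = 1.957 d
  layer 3 (clean gravel): t_3 = 11.0 × 0.19 / 1.277 = 1.637 d
  layer 4 (karst limestone): t_4 = 12.3 × 0.12 / 1.277 = 1.156 d
Total t = Σ t_i = 6.480 days.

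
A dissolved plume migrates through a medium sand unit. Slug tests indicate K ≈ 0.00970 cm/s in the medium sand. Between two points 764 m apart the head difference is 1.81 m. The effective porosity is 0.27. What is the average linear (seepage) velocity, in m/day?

0.0735

Convert K: 0.00970 cm/s × 864 = 8.381 m/day.
Hydraulic gradient i = Δh / L = 1.81 / 764 = 0.002369.
Darcy flux q = K · i = 8.381 × 0.002369 = 0.01986 m/day.
Seepage velocity v = q / n_e = 0.01986 / 0.27 = 0.07354 m/day.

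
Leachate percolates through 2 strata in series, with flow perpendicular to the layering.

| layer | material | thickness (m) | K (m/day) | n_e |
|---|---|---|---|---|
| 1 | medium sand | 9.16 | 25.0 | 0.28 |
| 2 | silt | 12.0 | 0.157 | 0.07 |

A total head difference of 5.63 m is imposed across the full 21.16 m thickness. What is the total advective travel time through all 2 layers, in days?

46.4

With flow normal to the layers, continuity requires the same specific discharge q through every layer.
Σ(b_i/K_i) = 9.16/25.0 + 12.0/0.157 = 76.80 d.
q = Δh / Σ(b_i/K_i) = 5.63 / 76.80 = 0.07331 m/day.
In each layer the seepage velocity is v_i = q/n_i, so the layer transit time is t_i = b_i·n_i / q:
  layer 1 (medium sand): t_1 = 9.16 × 0.28 / 0.07331 = 34.99 d
  layer 2 (silt): t_2 = 12.0 × 0.07 / 0.07331 = 11.46 d
Total t = Σ t_i = 46.45 days.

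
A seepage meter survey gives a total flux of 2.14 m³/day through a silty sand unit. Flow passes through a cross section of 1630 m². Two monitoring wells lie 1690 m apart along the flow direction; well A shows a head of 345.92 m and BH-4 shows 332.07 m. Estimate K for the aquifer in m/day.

0.160

Hydraulic gradient i = (345.92 − 332.07) / 1690 = 13.85 / 1690 = 0.008195.
From Q = K·A·i, K = Q / (A·i) = 2.14 / (1630 × 0.008195) = 0.1602 m/day.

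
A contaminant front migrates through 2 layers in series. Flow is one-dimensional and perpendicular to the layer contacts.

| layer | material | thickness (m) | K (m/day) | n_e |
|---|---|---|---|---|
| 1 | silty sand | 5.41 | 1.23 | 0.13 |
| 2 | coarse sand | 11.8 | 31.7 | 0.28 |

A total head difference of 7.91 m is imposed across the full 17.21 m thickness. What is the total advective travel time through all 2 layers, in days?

2.42

With flow normal to the layers, continuity requires the same specific discharge q through every layer.
Σ(b_i/K_i) = 5.41/1.23 + 11.8/31.7 = 4.771 d.
q = Δh / Σ(b_i/K_i) = 7.91 / 4.771 = 1.658 m/day.
In each layer the seepage velocity is v_i = q/n_i, so the layer transit time is t_i = b_i·n_i / q:
  layer 1 (silty sand): t_1 = 5.41 × 0.13 / 1.658 = 0.4242 d
  layer 2 (coarse sand): t_2 = 11.8 × 0.28 / 1.658 = 1.993 d
Total t = Σ t_i = 2.417 days.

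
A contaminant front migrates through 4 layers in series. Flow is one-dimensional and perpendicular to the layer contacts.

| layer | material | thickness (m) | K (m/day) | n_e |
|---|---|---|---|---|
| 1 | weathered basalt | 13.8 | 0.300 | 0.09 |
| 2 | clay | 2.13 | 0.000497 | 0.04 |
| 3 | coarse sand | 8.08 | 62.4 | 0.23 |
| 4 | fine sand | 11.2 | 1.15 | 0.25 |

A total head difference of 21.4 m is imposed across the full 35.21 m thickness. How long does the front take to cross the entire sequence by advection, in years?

With flow normal to the layers, continuity requires the same specific discharge q through every layer.
Σ(b_i/K_i) = 13.8/0.300 + 2.13/0.000497 + 8.08/62.4 + 11.2/1.15 = 4342 d.
q = Δh / Σ(b_i/K_i) = 21.4 / 4342 = 0.004929 m/day.
In each layer the seepage velocity is v_i = q/n_i, so the layer transit time is t_i = b_i·n_i / q:
  layer 1 (weathered basalt): t_1 = 13.8 × 0.09 / 0.004929 = 252.0 d
  layer 2 (clay): t_2 = 2.13 × 0.04 / 0.004929 = 17.29 d
  layer 3 (coarse sand): t_3 = 8.08 × 0.23 / 0.004929 = 377.0 d
  layer 4 (fine sand): t_4 = 11.2 × 0.25 / 0.004929 = 568.1 d
Total t = Σ t_i = 1214 days = 3.325 years.

3.32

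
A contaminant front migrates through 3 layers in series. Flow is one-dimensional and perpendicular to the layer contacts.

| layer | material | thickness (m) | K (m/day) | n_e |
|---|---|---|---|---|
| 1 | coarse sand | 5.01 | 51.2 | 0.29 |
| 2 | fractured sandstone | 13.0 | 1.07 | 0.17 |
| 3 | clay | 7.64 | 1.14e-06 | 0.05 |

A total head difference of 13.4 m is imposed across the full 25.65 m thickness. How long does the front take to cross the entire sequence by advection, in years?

With flow normal to the layers, continuity requires the same specific discharge q through every layer.
Σ(b_i/K_i) = 5.01/51.2 + 13.0/1.07 + 7.64/1.14e-06 = 6.702e+06 d.
q = Δh / Σ(b_i/K_i) = 13.4 / 6.702e+06 = 1.999e-06 m/day.
In each layer the seepage velocity is v_i = q/n_i, so the layer transit time is t_i = b_i·n_i / q:
  layer 1 (coarse sand): t_1 = 5.01 × 0.29 / 1.999e-06 = 7.266e+05 d
  layer 2 (fractured sandstone): t_2 = 13.0 × 0.17 / 1.999e-06 = 1.105e+06 d
  layer 3 (clay): t_3 = 7.64 × 0.05 / 1.999e-06 = 1.911e+05 d
Total t = Σ t_i = 2.023e+06 days = 5539 years.

5540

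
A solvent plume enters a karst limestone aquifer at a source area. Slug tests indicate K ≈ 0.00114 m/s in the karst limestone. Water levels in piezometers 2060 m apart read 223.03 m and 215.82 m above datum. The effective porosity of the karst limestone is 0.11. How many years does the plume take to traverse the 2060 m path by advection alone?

1.80

Convert K: 0.00114 m/s × 86400 = 98.50 m/day.
Hydraulic gradient i = (223.03 − 215.82) / 2060 = 7.21 / 2060 = 0.003500.
Darcy flux q = K · i = 98.50 × 0.003500 = 0.3447 m/day.
Seepage velocity v = q / n_e = 0.3447 / 0.11 = 3.134 m/day.
Travel time t = L / v = 2060 / 3.134 = 657.3 days = 1.800 years.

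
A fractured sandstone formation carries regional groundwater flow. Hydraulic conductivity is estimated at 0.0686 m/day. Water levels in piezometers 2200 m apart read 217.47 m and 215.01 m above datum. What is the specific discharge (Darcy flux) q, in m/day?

7.67e-05

Hydraulic gradient i = (217.47 − 215.01) / 2200 = 2.46 / 2200 = 0.001118.
Specific discharge q = K · i = 0.06860 × 0.001118 = 7.671e-05 m/day.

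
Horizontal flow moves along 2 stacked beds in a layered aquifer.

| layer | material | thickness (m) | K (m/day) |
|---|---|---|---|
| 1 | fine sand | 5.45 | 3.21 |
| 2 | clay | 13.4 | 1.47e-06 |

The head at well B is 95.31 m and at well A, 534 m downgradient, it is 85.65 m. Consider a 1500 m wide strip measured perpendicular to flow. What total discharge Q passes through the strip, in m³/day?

475

Flow is parallel to layering, so each bed carries its own Darcy discharge and the transmissivities add.
Σ(K_i·b_i) = 3.21×5.45 + 1.47e-06×13.4 = 17.49 m²/day.
Hydraulic gradient i = (95.31 − 85.65) / 534 = 9.66 / 534 = 0.01809.
Q = Σ(K_i·b_i) · W · i = 17.49 × 1500 × 0.01809 = 474.7 m³/day.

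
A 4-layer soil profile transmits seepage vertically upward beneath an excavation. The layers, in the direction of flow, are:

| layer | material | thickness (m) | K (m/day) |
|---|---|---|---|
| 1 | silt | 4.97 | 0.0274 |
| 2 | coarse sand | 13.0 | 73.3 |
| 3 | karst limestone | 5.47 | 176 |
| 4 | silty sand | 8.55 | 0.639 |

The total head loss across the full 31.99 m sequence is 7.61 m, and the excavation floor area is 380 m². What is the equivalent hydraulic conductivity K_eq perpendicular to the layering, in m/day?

0.164

Flow is perpendicular to layering, so the layers act in series and the equivalent K is the thickness-weighted harmonic mean.
Total thickness L = 4.97 + 13.0 + 5.47 + 8.55 = 31.99 m.
Σ(b_i/K_i) = 4.97/0.0274 + 13.0/73.3 + 5.47/176 + 8.55/0.639 = 195.0 d.
K_eq = L / Σ(b_i/K_i) = 31.99 / 195.0 = 0.1641 m/day.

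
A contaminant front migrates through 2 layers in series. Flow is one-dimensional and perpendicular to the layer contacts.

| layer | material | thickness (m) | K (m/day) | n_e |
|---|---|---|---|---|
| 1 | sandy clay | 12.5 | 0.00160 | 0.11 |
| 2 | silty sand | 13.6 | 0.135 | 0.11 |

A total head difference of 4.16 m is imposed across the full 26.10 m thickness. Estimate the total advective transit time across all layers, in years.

With flow normal to the layers, continuity requires the same specific discharge q through every layer.
Σ(b_i/K_i) = 12.5/0.00160 + 13.6/0.135 = 7913 d.
q = Δh / Σ(b_i/K_i) = 4.16 / 7913 = 0.0005257 m/day.
In each layer the seepage velocity is v_i = q/n_i, so the layer transit time is t_i = b_i·n_i / q:
  layer 1 (sandy clay): t_1 = 12.5 × 0.11 / 0.0005257 = 2616 d
  layer 2 (silty sand): t_2 = 13.6 × 0.11 / 0.0005257 = 2846 d
Total t = Σ t_i = 5461 days = 14.95 years.

15.0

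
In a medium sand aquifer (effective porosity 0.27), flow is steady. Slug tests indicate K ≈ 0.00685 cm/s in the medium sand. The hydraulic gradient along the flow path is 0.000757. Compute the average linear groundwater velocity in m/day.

0.0166

Convert K: 0.00685 cm/s × 864 = 5.918 m/day.
Hydraulic gradient i = 0.000757.
Darcy flux q = K · i = 5.918 × 0.0007570 = 0.004480 m/day.
Seepage velocity v = q / n_e = 0.004480 / 0.27 = 0.01659 m/day.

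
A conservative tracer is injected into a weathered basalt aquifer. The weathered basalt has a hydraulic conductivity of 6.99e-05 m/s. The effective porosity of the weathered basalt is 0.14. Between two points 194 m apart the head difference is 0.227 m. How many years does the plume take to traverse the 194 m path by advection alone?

Convert K: 6.99e-05 m/s × 86400 = 6.039 m/day.
Hydraulic gradient i = Δh / L = 0.227 / 194 = 0.001170.
Darcy flux q = K · i = 6.039 × 0.001170 = 0.007067 m/day.
Seepage velocity v = q / n_e = 0.007067 / 0.14 = 0.05048 m/day.
Travel time t = L / v = 194 / 0.05048 = 3843 days = 10.52 years.

10.5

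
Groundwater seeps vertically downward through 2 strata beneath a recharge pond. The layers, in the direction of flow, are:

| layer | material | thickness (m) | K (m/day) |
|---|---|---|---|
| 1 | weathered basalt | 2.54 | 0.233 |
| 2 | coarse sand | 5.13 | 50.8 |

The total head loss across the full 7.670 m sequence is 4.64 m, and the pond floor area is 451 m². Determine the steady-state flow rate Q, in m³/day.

190

Flow is perpendicular to layering, so the layers act in series and the equivalent K is the thickness-weighted harmonic mean.
Total thickness L = 2.54 + 5.13 = 7.670 m.
Σ(b_i/K_i) = 2.54/0.233 + 5.13/50.8 = 11.00 d.
K_eq = L / Σ(b_i/K_i) = 7.670 / 11.00 = 0.6971 m/day.
Q = K_eq · A · (Δh/L) = 0.6971 × 451 × (4.64/7.670) = 190.2 m³/day.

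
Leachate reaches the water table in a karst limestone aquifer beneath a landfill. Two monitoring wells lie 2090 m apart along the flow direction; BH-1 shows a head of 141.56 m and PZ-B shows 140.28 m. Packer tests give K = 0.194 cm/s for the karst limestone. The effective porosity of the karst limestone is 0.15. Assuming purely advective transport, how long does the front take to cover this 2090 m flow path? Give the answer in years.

8.36

Convert K: 0.194 cm/s × 864 = 167.6 m/day.
Hydraulic gradient i = (141.56 − 140.28) / 2090 = 1.28 / 2090 = 0.0006124.
Darcy flux q = K · i = 167.6 × 0.0006124 = 0.1027 m/day.
Seepage velocity v = q / n_e = 0.1027 / 0.15 = 0.6844 m/day.
Travel time t = L / v = 2090 / 0.6844 = 3054 days = 8.361 years.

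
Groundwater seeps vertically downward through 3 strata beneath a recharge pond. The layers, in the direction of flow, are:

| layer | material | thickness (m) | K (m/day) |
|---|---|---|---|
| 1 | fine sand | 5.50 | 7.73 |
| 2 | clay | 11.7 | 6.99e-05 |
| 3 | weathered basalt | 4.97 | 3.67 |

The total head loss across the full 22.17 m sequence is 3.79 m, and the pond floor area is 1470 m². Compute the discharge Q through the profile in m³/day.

0.0333

Flow is perpendicular to layering, so the layers act in series and the equivalent K is the thickness-weighted harmonic mean.
Total thickness L = 5.50 + 11.7 + 4.97 = 22.17 m.
Σ(b_i/K_i) = 5.50/7.73 + 11.7/6.99e-05 + 4.97/3.67 = 1.674e+05 d.
K_eq = L / Σ(b_i/K_i) = 22.17 / 1.674e+05 = 0.0001324 m/day.
Q = K_eq · A · (Δh/L) = 0.0001324 × 1470 × (3.79/22.17) = 0.03328 m³/day.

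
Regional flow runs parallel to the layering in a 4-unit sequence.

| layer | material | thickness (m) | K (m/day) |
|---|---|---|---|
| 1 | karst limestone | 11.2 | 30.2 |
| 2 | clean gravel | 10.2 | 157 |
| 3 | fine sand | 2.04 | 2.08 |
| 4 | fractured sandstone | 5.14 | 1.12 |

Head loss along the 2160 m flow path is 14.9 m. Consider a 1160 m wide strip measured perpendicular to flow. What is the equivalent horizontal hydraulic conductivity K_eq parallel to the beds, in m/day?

68.2

Flow is parallel to layering, so each bed carries its own Darcy discharge and the transmissivities add.
Σ(K_i·b_i) = 30.2×11.2 + 157×10.2 + 2.08×2.04 + 1.12×5.14 = 1950 m²/day.
Total thickness b = 28.58 m, so K_eq = Σ(K_i·b_i)/b = 68.22 m/day.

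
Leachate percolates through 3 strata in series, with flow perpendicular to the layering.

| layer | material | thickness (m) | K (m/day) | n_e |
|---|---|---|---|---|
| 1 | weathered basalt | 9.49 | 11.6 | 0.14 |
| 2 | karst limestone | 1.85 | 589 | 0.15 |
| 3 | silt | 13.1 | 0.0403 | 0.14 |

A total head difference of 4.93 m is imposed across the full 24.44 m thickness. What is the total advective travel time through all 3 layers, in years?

0.623

With flow normal to the layers, continuity requires the same specific discharge q through every layer.
Σ(b_i/K_i) = 9.49/11.6 + 1.85/589 + 13.1/0.0403 = 325.9 d.
q = Δh / Σ(b_i/K_i) = 4.93 / 325.9 = 0.01513 m/day.
In each layer the seepage velocity is v_i = q/n_i, so the layer transit time is t_i = b_i·n_i / q:
  layer 1 (weathered basalt): t_1 = 9.49 × 0.14 / 0.01513 = 87.82 d
  layer 2 (karst limestone): t_2 = 1.85 × 0.15 / 0.01513 = 18.34 d
  layer 3 (silt): t_3 = 13.1 × 0.14 / 0.01513 = 121.2 d
Total t = Σ t_i = 227.4 days = 0.6226 years.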